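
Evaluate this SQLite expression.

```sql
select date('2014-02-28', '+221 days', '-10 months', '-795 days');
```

2011-10-04

Applying '+221 days' to 2014-02-28: counting 221 days forward gives 2014-10-07.
Adding -10 months to 2014-10-07 gives 2013-12-07.
Applying '-795 days' to 2013-12-07: counting 795 days back gives 2011-10-04.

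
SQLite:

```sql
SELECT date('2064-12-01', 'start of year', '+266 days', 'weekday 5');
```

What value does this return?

`start of year` rewinds 2064-12-01 to 2064-01-01.
Applying '+266 days' to 2064-01-01: counting 266 days forward gives 2064-09-23.
`weekday 5` advances to the next Friday; 2064-09-23 is a Tuesday, so it moves forward to 2064-09-26.

2064-09-26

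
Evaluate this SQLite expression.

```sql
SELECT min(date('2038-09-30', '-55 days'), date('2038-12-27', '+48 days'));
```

2038-08-06

date('2038-09-30', '-55 days') → 2038-08-06.
date('2038-12-27', '+48 days') → 2039-02-13.
Earlier of the two is 2038-08-06.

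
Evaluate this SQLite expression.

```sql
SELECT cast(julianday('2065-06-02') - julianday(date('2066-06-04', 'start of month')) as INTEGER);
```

-364

`start of month` rewinds 2066-06-04 to 2066-06-01.
28 days remain in June 2065 after the 2nd (30 − 2).
Full months from July 2065 through May 2066 contribute their day counts.
Then 1 day into June 2066.
Total: 28 + 31 + 31 + 30 + 31 + 30 + 31 + 31 + 28 + 31 + 30 + 31 + 1 = 364.
The subtraction is earlier − later, so the result is −364 → -364.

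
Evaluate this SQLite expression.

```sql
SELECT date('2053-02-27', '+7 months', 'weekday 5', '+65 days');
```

Adding +7 months to 2053-02-27 gives 2053-09-27.
`weekday 5` advances to the next Friday; 2053-09-27 is a Saturday, so it moves forward to 2053-10-03.
Applying '+65 days' to 2053-10-03: counting 65 days forward gives 2053-12-07.

2053-12-07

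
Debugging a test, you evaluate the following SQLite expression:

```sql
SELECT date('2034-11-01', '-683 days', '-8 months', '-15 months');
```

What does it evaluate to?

Applying '-683 days' to 2034-11-01: counting 683 days back gives 2032-12-18.
Adding -8 months to 2032-12-18 gives 2032-04-18.
Adding -15 months to 2032-04-18 gives 2031-01-18.

2031-01-18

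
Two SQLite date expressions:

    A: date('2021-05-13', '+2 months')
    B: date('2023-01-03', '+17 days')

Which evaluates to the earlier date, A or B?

A = 2021-07-13.
B = 2023-01-20.
A is earlier.

A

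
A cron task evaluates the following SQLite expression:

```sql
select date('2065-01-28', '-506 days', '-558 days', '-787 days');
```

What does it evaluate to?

Applying '-506 days' to 2065-01-28: counting 506 days back gives 2063-09-10.
Applying '-558 days' to 2063-09-10: counting 558 days back gives 2062-03-01.
Applying '-787 days' to 2062-03-01: counting 787 days back gives 2060-01-04.

2060-01-04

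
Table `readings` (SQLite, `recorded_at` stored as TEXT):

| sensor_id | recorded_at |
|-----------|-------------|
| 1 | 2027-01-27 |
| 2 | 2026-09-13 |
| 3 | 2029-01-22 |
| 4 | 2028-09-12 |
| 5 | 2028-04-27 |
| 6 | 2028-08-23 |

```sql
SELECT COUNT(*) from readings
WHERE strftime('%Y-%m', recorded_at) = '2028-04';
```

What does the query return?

1

Rows with year-month 2028-04: 2028-04-27 → 1.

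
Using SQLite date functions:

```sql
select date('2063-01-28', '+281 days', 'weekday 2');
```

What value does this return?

2063-11-06

Applying '+281 days' to 2063-01-28: counting 281 days forward gives 2063-11-05.
`weekday 2` advances to the next Tuesday; 2063-11-05 is a Monday, so it moves forward to 2063-11-06.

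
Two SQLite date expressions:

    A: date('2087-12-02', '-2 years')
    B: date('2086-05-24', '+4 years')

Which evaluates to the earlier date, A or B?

A

A = 2085-12-02.
B = 2090-05-24.
A is earlier.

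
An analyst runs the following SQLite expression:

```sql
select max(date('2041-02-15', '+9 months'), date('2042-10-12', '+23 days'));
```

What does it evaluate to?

date('2041-02-15', '+9 months') → 2041-11-15.
date('2042-10-12', '+23 days') → 2042-11-04.
Later of the two is 2042-11-04.

2042-11-04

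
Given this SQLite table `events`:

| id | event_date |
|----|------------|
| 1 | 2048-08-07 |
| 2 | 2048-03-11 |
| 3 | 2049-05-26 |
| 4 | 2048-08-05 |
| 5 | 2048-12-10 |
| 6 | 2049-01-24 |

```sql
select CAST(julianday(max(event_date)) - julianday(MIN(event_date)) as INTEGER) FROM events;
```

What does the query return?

MIN = 2048-03-11, MAX = 2049-05-26.
20 days remain in March 2048 after the 11th (31 − 11).
Full months from April 2048 through April 2049 contribute their day counts.
Then 26 days into May 2049.
Total: 20 + 30 + 31 + 30 + 31 + 31 + 30 + 31 + 30 + 31 + 31 + 28 + 31 + 30 + 26 = 441.

441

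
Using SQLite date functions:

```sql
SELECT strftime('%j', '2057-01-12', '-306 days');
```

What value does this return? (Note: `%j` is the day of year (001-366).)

072

First apply '-306 days': 2057-01-12 → 2056-03-12.
Day-of-year for 2056-03-12: days since 2056-01-01 inclusive = 72, zero-padded to 072.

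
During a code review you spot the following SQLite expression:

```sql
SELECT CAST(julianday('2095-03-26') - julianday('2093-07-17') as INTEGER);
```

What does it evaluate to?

617

14 days remain in July 2093 after the 17th (31 − 17).
Full months from August 2093 through February 2095 contribute their day counts.
Then 26 days into March 2095.
Total: 14 + 31 + 30 + 31 + 30 + 31 + 31 + 28 + 31 + 30 + 31 + 30 + 31 + 31 + 30 + 31 + 30 + 31 + 31 + 28 + 26 = 617.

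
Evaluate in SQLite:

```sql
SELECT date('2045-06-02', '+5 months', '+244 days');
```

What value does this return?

Adding +5 months to 2045-06-02 gives 2045-11-02.
Applying '+244 days' to 2045-11-02: counting 244 days forward gives 2046-07-04.

2046-07-04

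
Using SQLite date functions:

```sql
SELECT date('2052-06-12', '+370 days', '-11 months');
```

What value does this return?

2052-07-17

Applying '+370 days' to 2052-06-12: counting 370 days forward gives 2053-06-17.
Adding -11 months to 2053-06-17 gives 2052-07-17.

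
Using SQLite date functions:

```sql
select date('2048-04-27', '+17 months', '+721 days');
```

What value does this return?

Adding +17 months to 2048-04-27 gives 2049-09-27.
Applying '+721 days' to 2049-09-27: counting 721 days forward gives 2051-09-18.

2051-09-18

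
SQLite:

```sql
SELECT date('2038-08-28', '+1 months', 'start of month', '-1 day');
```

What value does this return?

2038-08-31

Adding +1 month to 2038-08-28 gives 2038-09-28.
`start of month` rewinds 2038-09-28 to 2038-09-01.
Going back 1 day from 2038-09-01 reaches 2038-08-31 (last day of August, 31 days).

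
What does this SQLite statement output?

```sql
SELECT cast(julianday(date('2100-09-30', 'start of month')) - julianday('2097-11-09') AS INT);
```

1026

`start of month` rewinds 2100-09-30 to 2100-09-01.
21 days remain in November 2097 after the 9th (30 − 9).
Full months from December 2097 through August 2100 contribute their day counts.
Then 1 day into September 2100.
Total: 21 + 31 + 31 + 28 + 31 + 30 + 31 + 30 + 31 + 31 + 30 + 31 + 30 + 31 + 31 + 28 + 31 + 30 + 31 + 30 + 31 + 31 + 30 + 31 + 30 + 31 + 31 + 28 + 31 + 30 + 31 + 30 + 31 + 31 + 1 = 1026.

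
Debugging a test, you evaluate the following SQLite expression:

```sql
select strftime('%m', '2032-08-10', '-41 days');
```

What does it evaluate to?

First apply '-41 days': 2032-08-10 → 2032-06-30.
`%m` extracts the 2-digit month (01-12): 06.

06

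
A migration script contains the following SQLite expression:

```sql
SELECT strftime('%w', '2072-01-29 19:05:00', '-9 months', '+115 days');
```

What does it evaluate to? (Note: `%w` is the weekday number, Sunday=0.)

6

First apply '-9 months', '+115 days': 2072-01-29 19:05:00 → 2071-08-22 19:05:00.
2071-08-22 is a Saturday; with Sunday=0 that is 6.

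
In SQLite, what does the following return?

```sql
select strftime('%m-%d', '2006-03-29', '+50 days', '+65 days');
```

07-22

First apply '+50 days', '+65 days': 2006-03-29 → 2006-07-22.
`%m-%d` extracts the month-day: 07-22.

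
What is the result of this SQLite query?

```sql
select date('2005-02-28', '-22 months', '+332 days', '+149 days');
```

2004-08-21

Adding -22 months to 2005-02-28 gives 2003-04-28.
Applying '+332 days' to 2003-04-28: counting 332 days forward gives 2004-03-25.
Applying '+149 days' to 2004-03-25: counting 149 days forward gives 2004-08-21.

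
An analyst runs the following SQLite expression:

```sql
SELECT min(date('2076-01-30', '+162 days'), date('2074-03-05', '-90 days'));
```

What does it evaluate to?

2073-12-05

date('2076-01-30', '+162 days') → 2076-07-10.
date('2074-03-05', '-90 days') → 2073-12-05.
Earlier of the two is 2073-12-05.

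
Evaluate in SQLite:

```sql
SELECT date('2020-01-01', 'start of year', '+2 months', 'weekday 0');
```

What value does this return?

2020-03-01

`start of year` rewinds 2020-01-01 to 2020-01-01.
Adding +2 months to 2020-01-01 gives 2020-03-01.
`weekday 0` advances to the next Sunday; 2020-03-01 is already a Sunday, so it stays at 2020-03-01.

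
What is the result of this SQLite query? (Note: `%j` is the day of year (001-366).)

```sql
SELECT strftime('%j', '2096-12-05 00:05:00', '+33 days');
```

007

First apply '+33 days': 2096-12-05 00:05:00 → 2097-01-07 00:05:00.
Day-of-year for 2097-01-07: days since 2097-01-01 inclusive = 7, zero-padded to 007.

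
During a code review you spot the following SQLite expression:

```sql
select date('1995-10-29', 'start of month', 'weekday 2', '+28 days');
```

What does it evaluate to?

1995-10-31

`start of month` rewinds 1995-10-29 to 1995-10-01.
`weekday 2` advances to the next Tuesday; 1995-10-01 is a Sunday, so it moves forward to 1995-10-03.
Advancing 28 more days within October lands on 1995-10-31.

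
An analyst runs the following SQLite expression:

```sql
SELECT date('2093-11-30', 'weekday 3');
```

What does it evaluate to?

2093-12-02

`weekday 3` advances to the next Wednesday; 2093-11-30 is a Monday, so it moves forward to 2093-12-02.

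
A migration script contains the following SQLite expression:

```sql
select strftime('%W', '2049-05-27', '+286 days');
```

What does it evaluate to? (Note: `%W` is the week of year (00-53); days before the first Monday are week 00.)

10

First apply '+286 days': 2049-05-27 → 2050-03-09.
2050-03-09 is a Wednesday. SQLite's %W counts Mondays since the year started; the result is 10.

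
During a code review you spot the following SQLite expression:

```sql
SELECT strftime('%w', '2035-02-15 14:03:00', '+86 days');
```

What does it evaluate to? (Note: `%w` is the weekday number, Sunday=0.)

6

First apply '+86 days': 2035-02-15 14:03:00 → 2035-05-12 14:03:00.
2035-05-12 is a Saturday; with Sunday=0 that is 6.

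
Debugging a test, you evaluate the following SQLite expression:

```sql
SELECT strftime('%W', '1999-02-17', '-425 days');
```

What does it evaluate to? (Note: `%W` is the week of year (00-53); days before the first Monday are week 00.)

First apply '-425 days': 1999-02-17 → 1997-12-19.
1997-12-19 is a Friday. SQLite's %W counts Mondays since the year started; the result is 50.

50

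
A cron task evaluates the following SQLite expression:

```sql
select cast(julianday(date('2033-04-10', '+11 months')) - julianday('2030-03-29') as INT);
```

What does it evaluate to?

1442

Adding +11 months to 2033-04-10 gives 2034-03-10.
2 days remain in March 2030 after the 29th (31 − 29).
Full months from April 2030 through February 2034 contribute their day counts.
Then 10 days into March 2034.
Total: 2 + 30 + 31 + 30 + 31 + 31 + 30 + 31 + 30 + 31 + 31 + 28 + 31 + 30 + 31 + 30 + 31 + 31 + 30 + 31 + 30 + 31 + 31 + 29 + 31 + 30 + 31 + 30 + 31 + 31 + 30 + 31 + 30 + 31 + 31 + 28 + 31 + 30 + 31 + 30 + 31 + 31 + 30 + 31 + 30 + 31 + 31 + 28 + 10 = 1442.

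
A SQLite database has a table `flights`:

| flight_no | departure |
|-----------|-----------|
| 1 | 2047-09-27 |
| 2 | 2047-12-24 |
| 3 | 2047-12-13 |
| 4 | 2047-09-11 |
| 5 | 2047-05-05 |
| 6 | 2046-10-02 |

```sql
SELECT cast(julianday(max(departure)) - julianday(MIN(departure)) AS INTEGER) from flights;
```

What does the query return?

448

MIN = 2046-10-02, MAX = 2047-12-24.
29 days remain in October 2046 after the 2nd (31 − 2).
Full months from November 2046 through November 2047 contribute their day counts.
Then 24 days into December 2047.
Total: 29 + 30 + 31 + 31 + 28 + 31 + 30 + 31 + 30 + 31 + 31 + 30 + 31 + 30 + 24 = 448.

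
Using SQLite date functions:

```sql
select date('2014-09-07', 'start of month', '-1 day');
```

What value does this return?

`start of month` rewinds 2014-09-07 to 2014-09-01.
Going back 1 day from 2014-09-01 reaches 2014-08-31 (last day of August, 31 days).

2014-08-31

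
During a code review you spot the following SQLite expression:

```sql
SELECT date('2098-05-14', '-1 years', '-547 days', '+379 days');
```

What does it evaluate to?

2096-11-27

Adding -1 year to 2098-05-14 gives 2097-05-14.
Applying '-547 days' to 2097-05-14: counting 547 days back gives 2095-11-14.
Applying '+379 days' to 2095-11-14: counting 379 days forward gives 2096-11-27.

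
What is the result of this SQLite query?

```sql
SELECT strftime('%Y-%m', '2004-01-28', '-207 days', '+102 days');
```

2003-10

First apply '-207 days', '+102 days': 2004-01-28 → 2003-10-15.
`%Y-%m` extracts the year-month: 2003-10.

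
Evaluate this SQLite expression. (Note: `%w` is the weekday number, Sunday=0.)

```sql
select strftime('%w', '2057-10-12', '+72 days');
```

First apply '+72 days': 2057-10-12 → 2057-12-23.
2057-12-23 is a Sunday; with Sunday=0 that is 0.

0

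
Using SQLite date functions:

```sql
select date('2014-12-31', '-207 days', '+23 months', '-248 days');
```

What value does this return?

Applying '-207 days' to 2014-12-31: counting 207 days back gives 2014-06-07.
Adding +23 months to 2014-06-07 gives 2016-05-07.
Applying '-248 days' to 2016-05-07: counting 248 days back gives 2015-09-02.

2015-09-02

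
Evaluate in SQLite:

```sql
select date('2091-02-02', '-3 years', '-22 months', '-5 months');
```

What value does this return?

Adding -3 years to 2091-02-02 gives 2088-02-02.
Adding -22 months to 2088-02-02 gives 2086-04-02.
Adding -5 months to 2086-04-02 gives 2085-11-02.

2085-11-02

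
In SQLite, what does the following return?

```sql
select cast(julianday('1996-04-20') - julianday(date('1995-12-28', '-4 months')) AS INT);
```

Adding -4 months to 1995-12-28 gives 1995-08-28.
3 days remain in August 1995 after the 28th (31 − 28).
Full months from September 1995 through March 1996 contribute their day counts.
Then 20 days into April 1996.
Total: 3 + 30 + 31 + 30 + 31 + 31 + 29 + 31 + 20 = 236.

236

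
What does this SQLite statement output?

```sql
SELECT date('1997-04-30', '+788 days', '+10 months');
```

2000-04-27

Applying '+788 days' to 1997-04-30: counting 788 days forward gives 1999-06-27.
Adding +10 months to 1999-06-27 gives 2000-04-27.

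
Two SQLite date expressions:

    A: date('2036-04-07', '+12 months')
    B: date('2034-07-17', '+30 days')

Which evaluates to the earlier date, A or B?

B

A = 2037-04-07.
B = 2034-08-16.
B is earlier.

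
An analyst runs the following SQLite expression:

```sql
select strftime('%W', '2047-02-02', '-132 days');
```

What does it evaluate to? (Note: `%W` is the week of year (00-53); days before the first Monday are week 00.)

38

First apply '-132 days': 2047-02-02 → 2046-09-23.
2046-09-23 is a Sunday. SQLite's %W counts Mondays since the year started; the result is 38.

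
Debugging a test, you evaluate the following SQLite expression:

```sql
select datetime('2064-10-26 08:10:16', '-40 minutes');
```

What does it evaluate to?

-40 minutes from 2064-10-26 08:10:16 is 2064-10-26 07:30:16.

2064-10-26 07:30:16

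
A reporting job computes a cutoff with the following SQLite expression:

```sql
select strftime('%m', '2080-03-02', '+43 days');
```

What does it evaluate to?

First apply '+43 days': 2080-03-02 → 2080-04-14.
`%m` extracts the 2-digit month (01-12): 04.

04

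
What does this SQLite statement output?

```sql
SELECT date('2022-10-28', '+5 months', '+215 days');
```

Adding +5 months to 2022-10-28 gives 2023-03-28.
Applying '+215 days' to 2023-03-28: counting 215 days forward gives 2023-10-29.

2023-10-29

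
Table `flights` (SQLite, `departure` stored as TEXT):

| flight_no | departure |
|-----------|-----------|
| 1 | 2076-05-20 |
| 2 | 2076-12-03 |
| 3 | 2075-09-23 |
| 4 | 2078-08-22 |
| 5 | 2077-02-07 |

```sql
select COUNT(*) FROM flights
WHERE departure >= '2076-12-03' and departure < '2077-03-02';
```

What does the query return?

Rows in [2076-12-03, 2077-03-02): 2076-12-03, 2077-02-07 → 2 rows.

2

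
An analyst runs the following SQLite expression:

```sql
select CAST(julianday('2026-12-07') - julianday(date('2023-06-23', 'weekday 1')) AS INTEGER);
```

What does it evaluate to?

`weekday 1` advances to the next Monday; 2023-06-23 is a Friday, so it moves forward to 2023-06-26.
4 days remain in June 2023 after the 26th (30 − 26).
Full months from July 2023 through November 2026 contribute their day counts.
Then 7 days into December 2026.
Total: 4 + 31 + 31 + 30 + 31 + 30 + 31 + 31 + 29 + 31 + 30 + 31 + 30 + 31 + 31 + 30 + 31 + 30 + 31 + 31 + 28 + 31 + 30 + 31 + 30 + 31 + 31 + 30 + 31 + 30 + 31 + 31 + 28 + 31 + 30 + 31 + 30 + 31 + 31 + 30 + 31 + 30 + 7 = 1260.

1260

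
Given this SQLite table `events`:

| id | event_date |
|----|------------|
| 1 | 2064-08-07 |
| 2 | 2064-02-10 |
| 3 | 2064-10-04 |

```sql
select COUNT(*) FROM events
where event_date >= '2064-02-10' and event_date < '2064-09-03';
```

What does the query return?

Rows in [2064-02-10, 2064-09-03): 2064-08-07, 2064-02-10 → 2 rows.

2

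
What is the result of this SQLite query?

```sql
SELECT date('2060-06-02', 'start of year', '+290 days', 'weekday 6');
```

2060-10-23

`start of year` rewinds 2060-06-02 to 2060-01-01.
Applying '+290 days' to 2060-01-01: counting 290 days forward gives 2060-10-17.
`weekday 6` advances to the next Saturday; 2060-10-17 is a Sunday, so it moves forward to 2060-10-23.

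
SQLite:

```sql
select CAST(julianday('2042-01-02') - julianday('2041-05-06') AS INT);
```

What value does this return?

241

25 days remain in May 2041 after the 6th (31 − 6).
Full months from June 2041 through December 2041 contribute their day counts.
Then 2 days into January 2042.
Total: 25 + 30 + 31 + 31 + 30 + 31 + 30 + 31 + 2 = 241.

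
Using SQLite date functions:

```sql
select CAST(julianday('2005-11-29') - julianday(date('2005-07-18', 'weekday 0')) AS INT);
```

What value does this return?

`weekday 0` advances to the next Sunday; 2005-07-18 is a Monday, so it moves forward to 2005-07-24.
7 days remain in July 2005 after the 24th (31 − 24).
August 2005: 31 days.
September 2005: 30 days.
October 2005: 31 days.
Then 29 days into November 2005.
Total: 7 + 31 + 30 + 31 + 29 = 128.

128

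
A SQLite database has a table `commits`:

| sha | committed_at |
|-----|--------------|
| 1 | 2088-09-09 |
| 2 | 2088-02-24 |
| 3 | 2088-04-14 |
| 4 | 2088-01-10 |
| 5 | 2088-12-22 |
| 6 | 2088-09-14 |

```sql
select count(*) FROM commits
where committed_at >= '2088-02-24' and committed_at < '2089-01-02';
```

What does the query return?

5

Rows in [2088-02-24, 2089-01-02): 2088-09-09, 2088-02-24, 2088-04-14, 2088-12-22, 2088-09-14 → 5 rows.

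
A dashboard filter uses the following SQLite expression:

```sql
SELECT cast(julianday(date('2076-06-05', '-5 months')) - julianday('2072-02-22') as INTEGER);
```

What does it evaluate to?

1413

Adding -5 months to 2076-06-05 gives 2076-01-05.
7 days remain in February 2072 after the 22nd (29 − 22).
Full months from March 2072 through December 2075 contribute their day counts.
Then 5 days into January 2076.
Total: 7 + 31 + 30 + 31 + 30 + 31 + 31 + 30 + 31 + 30 + 31 + 31 + 28 + 31 + 30 + 31 + 30 + 31 + 31 + 30 + 31 + 30 + 31 + 31 + 28 + 31 + 30 + 31 + 30 + 31 + 31 + 30 + 31 + 30 + 31 + 31 + 28 + 31 + 30 + 31 + 30 + 31 + 31 + 30 + 31 + 30 + 31 + 5 = 1413.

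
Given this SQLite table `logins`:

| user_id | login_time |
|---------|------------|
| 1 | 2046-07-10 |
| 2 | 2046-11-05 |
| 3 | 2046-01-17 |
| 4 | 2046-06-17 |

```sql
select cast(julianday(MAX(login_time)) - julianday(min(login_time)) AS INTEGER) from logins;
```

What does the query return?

292

MIN = 2046-01-17, MAX = 2046-11-05.
14 days remain in January 2046 after the 17th (31 − 17).
Full months from February 2046 through October 2046 contribute their day counts.
Then 5 days into November 2046.
Total: 14 + 28 + 31 + 30 + 31 + 30 + 31 + 31 + 30 + 31 + 5 = 292.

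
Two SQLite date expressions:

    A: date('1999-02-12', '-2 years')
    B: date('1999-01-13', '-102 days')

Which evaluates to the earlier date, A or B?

A = 1997-02-12.
B = 1998-10-03.
A is earlier.

A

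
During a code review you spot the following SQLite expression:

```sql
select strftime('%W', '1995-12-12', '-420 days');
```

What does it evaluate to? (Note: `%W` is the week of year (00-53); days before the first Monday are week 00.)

First apply '-420 days': 1995-12-12 → 1994-10-18.
1994-10-18 is a Tuesday. SQLite's %W counts Mondays since the year started; the result is 42.

42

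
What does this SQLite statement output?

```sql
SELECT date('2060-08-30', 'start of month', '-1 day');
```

`start of month` rewinds 2060-08-30 to 2060-08-01.
Going back 1 day from 2060-08-01 reaches 2060-07-31 (last day of July, 31 days).

2060-07-31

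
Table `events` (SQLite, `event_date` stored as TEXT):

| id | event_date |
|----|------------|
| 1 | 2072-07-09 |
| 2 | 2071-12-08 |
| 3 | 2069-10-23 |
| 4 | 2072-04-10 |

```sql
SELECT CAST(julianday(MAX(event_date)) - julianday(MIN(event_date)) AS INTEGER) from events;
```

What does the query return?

MIN = 2069-10-23, MAX = 2072-07-09.
8 days remain in October 2069 after the 23rd (31 − 23).
Full months from November 2069 through June 2072 contribute their day counts.
Then 9 days into July 2072.
Total: 8 + 30 + 31 + 31 + 28 + 31 + 30 + 31 + 30 + 31 + 31 + 30 + 31 + 30 + 31 + 31 + 28 + 31 + 30 + 31 + 30 + 31 + 31 + 30 + 31 + 30 + 31 + 31 + 29 + 31 + 30 + 31 + 30 + 9 = 990.

990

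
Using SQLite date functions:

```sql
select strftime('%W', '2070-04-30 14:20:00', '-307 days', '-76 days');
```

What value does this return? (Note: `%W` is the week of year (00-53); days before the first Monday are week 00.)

First apply '-307 days', '-76 days': 2070-04-30 14:20:00 → 2069-04-12 14:20:00.
2069-04-12 is a Friday. SQLite's %W counts Mondays since the year started; the result is 14.

14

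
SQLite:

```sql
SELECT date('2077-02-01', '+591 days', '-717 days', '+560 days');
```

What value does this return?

Applying '+591 days' to 2077-02-01: counting 591 days forward gives 2078-09-15.
Applying '-717 days' to 2078-09-15: counting 717 days back gives 2076-09-28.
Applying '+560 days' to 2076-09-28: counting 560 days forward gives 2078-04-11.

2078-04-11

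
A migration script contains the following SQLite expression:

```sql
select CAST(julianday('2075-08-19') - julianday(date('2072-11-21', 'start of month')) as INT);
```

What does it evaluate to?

1021

`start of month` rewinds 2072-11-21 to 2072-11-01.
29 days remain in November 2072 after the 1st (30 − 1).
Full months from December 2072 through July 2075 contribute their day counts.
Then 19 days into August 2075.
Total: 29 + 31 + 31 + 28 + 31 + 30 + 31 + 30 + 31 + 31 + 30 + 31 + 30 + 31 + 31 + 28 + 31 + 30 + 31 + 30 + 31 + 31 + 30 + 31 + 30 + 31 + 31 + 28 + 31 + 30 + 31 + 30 + 31 + 19 = 1021.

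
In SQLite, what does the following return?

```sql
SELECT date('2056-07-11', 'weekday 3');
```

2056-07-12

`weekday 3` advances to the next Wednesday; 2056-07-11 is a Tuesday, so it moves forward to 2056-07-12.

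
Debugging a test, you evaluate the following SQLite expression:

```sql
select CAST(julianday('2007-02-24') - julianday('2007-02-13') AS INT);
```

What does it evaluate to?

Both dates are in February 2007: 24 − 13 = 11.

11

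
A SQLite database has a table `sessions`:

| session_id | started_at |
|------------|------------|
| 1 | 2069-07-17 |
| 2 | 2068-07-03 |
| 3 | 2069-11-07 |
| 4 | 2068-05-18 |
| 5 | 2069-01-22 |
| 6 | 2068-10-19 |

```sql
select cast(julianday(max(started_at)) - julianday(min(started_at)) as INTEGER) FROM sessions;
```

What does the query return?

MIN = 2068-05-18, MAX = 2069-11-07.
13 days remain in May 2068 after the 18th (31 − 18).
Full months from June 2068 through October 2069 contribute their day counts.
Then 7 days into November 2069.
Total: 13 + 30 + 31 + 31 + 30 + 31 + 30 + 31 + 31 + 28 + 31 + 30 + 31 + 30 + 31 + 31 + 30 + 31 + 7 = 538.

538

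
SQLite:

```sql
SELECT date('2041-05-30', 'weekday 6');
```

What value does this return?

`weekday 6` advances to the next Saturday; 2041-05-30 is a Thursday, so it moves forward to 2041-06-01.

2041-06-01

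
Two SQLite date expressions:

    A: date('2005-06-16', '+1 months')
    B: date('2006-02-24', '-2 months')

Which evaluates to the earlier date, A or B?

A

A = 2005-07-16.
B = 2005-12-24.
A is earlier.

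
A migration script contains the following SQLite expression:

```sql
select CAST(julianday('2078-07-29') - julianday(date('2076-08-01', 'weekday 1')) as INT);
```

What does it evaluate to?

`weekday 1` advances to the next Monday; 2076-08-01 is a Saturday, so it moves forward to 2076-08-03.
28 days remain in August 2076 after the 3rd (31 − 3).
Full months from September 2076 through June 2078 contribute their day counts.
Then 29 days into July 2078.
Total: 28 + 30 + 31 + 30 + 31 + 31 + 28 + 31 + 30 + 31 + 30 + 31 + 31 + 30 + 31 + 30 + 31 + 31 + 28 + 31 + 30 + 31 + 30 + 29 = 725.

725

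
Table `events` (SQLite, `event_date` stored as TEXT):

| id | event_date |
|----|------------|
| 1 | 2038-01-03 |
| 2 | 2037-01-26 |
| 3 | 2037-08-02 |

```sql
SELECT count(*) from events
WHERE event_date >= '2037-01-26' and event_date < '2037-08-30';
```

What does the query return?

2

Rows in [2037-01-26, 2037-08-30): 2037-01-26, 2037-08-02 → 2 rows.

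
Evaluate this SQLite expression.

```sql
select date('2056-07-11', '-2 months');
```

Adding -2 months to 2056-07-11 gives 2056-05-11.

2056-05-11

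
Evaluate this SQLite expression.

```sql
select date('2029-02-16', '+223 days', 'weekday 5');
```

Applying '+223 days' to 2029-02-16: counting 223 days forward gives 2029-09-27.
`weekday 5` advances to the next Friday; 2029-09-27 is a Thursday, so it moves forward to 2029-09-28.

2029-09-28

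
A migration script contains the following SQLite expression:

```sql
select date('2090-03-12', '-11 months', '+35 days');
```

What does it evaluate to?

Adding -11 months to 2090-03-12 gives 2089-04-12.
April 2089 has 30 days; 18 remain after the 12th, so 19 days reach 2089-05-01.
Advancing 16 more days within May lands on 2089-05-17.

2089-05-17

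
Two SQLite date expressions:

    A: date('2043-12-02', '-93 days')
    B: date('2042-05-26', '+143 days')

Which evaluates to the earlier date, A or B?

B

A = 2043-08-31.
B = 2042-10-16.
B is earlier.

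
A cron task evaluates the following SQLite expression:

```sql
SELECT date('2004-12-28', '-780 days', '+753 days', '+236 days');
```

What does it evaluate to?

Applying '-780 days' to 2004-12-28: counting 780 days back gives 2002-11-09.
Applying '+753 days' to 2002-11-09: counting 753 days forward gives 2004-12-01.
Applying '+236 days' to 2004-12-01: counting 236 days forward gives 2005-07-25.

2005-07-25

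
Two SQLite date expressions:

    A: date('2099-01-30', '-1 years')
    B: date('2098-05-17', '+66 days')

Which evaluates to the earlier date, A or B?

A = 2098-01-30.
B = 2098-07-22.
A is earlier.

A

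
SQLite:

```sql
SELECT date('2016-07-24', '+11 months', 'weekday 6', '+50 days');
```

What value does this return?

2017-08-13

Adding +11 months to 2016-07-24 gives 2017-06-24.
`weekday 6` advances to the next Saturday; 2017-06-24 is already a Saturday, so it stays at 2017-06-24.
Applying '+50 days' to 2017-06-24: counting 50 days forward gives 2017-08-13.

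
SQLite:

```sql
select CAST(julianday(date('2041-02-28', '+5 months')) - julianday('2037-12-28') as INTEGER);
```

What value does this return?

1308

Adding +5 months to 2041-02-28 gives 2041-07-28.
3 days remain in December 2037 after the 28th (31 − 28).
Full months from January 2038 through June 2041 contribute their day counts.
Then 28 days into July 2041.
Total: 3 + 31 + 28 + 31 + 30 + 31 + 30 + 31 + 31 + 30 + 31 + 30 + 31 + 31 + 28 + 31 + 30 + 31 + 30 + 31 + 31 + 30 + 31 + 30 + 31 + 31 + 29 + 31 + 30 + 31 + 30 + 31 + 31 + 30 + 31 + 30 + 31 + 31 + 28 + 31 + 30 + 31 + 30 + 28 = 1308.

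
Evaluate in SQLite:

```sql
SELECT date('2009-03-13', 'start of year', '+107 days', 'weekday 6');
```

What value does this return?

`start of year` rewinds 2009-03-13 to 2009-01-01.
Applying '+107 days' to 2009-01-01: counting 107 days forward gives 2009-04-18.
`weekday 6` advances to the next Saturday; 2009-04-18 is already a Saturday, so it stays at 2009-04-18.

2009-04-18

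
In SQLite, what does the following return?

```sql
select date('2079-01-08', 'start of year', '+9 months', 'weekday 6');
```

2079-10-07

`start of year` rewinds 2079-01-08 to 2079-01-01.
Adding +9 months to 2079-01-01 gives 2079-10-01.
`weekday 6` advances to the next Saturday; 2079-10-01 is a Sunday, so it moves forward to 2079-10-07.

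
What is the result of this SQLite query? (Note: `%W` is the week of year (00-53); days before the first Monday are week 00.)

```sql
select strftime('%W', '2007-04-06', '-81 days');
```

03

First apply '-81 days': 2007-04-06 → 2007-01-15.
2007-01-15 is a Monday. SQLite's %W counts Mondays since the year started; the result is 03.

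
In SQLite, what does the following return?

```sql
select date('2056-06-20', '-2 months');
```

Adding -2 months to 2056-06-20 gives 2056-04-20.

2056-04-20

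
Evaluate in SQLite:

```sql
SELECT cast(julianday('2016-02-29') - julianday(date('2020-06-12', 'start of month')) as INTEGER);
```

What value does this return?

`start of month` rewinds 2020-06-12 to 2020-06-01.
0 days remain in February 2016 after the 29th (29 − 29).
Full months from March 2016 through May 2020 contribute their day counts.
Then 1 day into June 2020.
Total: 0 + 31 + 30 + 31 + 30 + 31 + 31 + 30 + 31 + 30 + 31 + 31 + 28 + 31 + 30 + 31 + 30 + 31 + 31 + 30 + 31 + 30 + 31 + 31 + 28 + 31 + 30 + 31 + 30 + 31 + 31 + 30 + 31 + 30 + 31 + 31 + 28 + 31 + 30 + 31 + 30 + 31 + 31 + 30 + 31 + 30 + 31 + 31 + 29 + 31 + 30 + 31 + 1 = 1554.
The subtraction is earlier − later, so the result is −1554 → -1554.

-1554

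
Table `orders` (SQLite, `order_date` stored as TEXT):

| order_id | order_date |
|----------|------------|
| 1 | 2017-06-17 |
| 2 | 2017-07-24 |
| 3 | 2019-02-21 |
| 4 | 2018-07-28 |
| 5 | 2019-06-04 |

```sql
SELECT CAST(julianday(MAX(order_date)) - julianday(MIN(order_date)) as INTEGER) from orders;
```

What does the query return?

717

MIN = 2017-06-17, MAX = 2019-06-04.
13 days remain in June 2017 after the 17th (30 − 17).
Full months from July 2017 through May 2019 contribute their day counts.
Then 4 days into June 2019.
Total: 13 + 31 + 31 + 30 + 31 + 30 + 31 + 31 + 28 + 31 + 30 + 31 + 30 + 31 + 31 + 30 + 31 + 30 + 31 + 31 + 28 + 31 + 30 + 31 + 4 = 717.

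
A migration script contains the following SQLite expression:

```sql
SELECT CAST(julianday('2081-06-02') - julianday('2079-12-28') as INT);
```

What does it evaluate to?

3 days remain in December 2079 after the 28th (31 − 28).
Full months from January 2080 through May 2081 contribute their day counts.
Then 2 days into June 2081.
Total: 3 + 31 + 29 + 31 + 30 + 31 + 30 + 31 + 31 + 30 + 31 + 30 + 31 + 31 + 28 + 31 + 30 + 31 + 2 = 522.

522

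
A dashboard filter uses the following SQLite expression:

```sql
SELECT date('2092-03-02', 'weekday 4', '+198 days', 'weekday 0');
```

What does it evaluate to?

2092-09-21

`weekday 4` advances to the next Thursday; 2092-03-02 is a Sunday, so it moves forward to 2092-03-06.
Applying '+198 days' to 2092-03-06: counting 198 days forward gives 2092-09-20.
`weekday 0` advances to the next Sunday; 2092-09-20 is a Saturday, so it moves forward to 2092-09-21.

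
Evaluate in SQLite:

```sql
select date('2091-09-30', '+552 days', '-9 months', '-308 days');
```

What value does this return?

Applying '+552 days' to 2091-09-30: counting 552 days forward gives 2093-04-04.
Adding -9 months to 2093-04-04 gives 2092-07-04.
Applying '-308 days' to 2092-07-04: counting 308 days back gives 2091-08-31.

2091-08-31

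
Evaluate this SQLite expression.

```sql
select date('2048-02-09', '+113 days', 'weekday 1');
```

Applying '+113 days' to 2048-02-09: counting 113 days forward gives 2048-06-01.
`weekday 1` advances to the next Monday; 2048-06-01 is already a Monday, so it stays at 2048-06-01.

2048-06-01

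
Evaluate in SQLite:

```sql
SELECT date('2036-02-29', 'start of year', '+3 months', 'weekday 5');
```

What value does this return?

`start of year` rewinds 2036-02-29 to 2036-01-01.
Adding +3 months to 2036-01-01 gives 2036-04-01.
`weekday 5` advances to the next Friday; 2036-04-01 is a Tuesday, so it moves forward to 2036-04-04.

2036-04-04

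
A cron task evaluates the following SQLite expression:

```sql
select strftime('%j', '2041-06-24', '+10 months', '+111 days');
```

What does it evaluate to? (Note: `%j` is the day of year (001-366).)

First apply '+10 months', '+111 days': 2041-06-24 → 2042-08-13.
Day-of-year for 2042-08-13: days since 2042-01-01 inclusive = 225, zero-padded to 225.

225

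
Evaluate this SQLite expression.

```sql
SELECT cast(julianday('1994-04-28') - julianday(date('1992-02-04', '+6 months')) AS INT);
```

Adding +6 months to 1992-02-04 gives 1992-08-04.
27 days remain in August 1992 after the 4th (31 − 4).
Full months from September 1992 through March 1994 contribute their day counts.
Then 28 days into April 1994.
Total: 27 + 30 + 31 + 30 + 31 + 31 + 28 + 31 + 30 + 31 + 30 + 31 + 31 + 30 + 31 + 30 + 31 + 31 + 28 + 31 + 28 = 632.

632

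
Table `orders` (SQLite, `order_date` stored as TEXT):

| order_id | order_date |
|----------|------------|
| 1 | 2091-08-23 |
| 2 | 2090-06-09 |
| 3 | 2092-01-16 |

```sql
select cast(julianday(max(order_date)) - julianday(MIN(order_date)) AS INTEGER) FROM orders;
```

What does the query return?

MIN = 2090-06-09, MAX = 2092-01-16.
21 days remain in June 2090 after the 9th (30 − 9).
Full months from July 2090 through December 2091 contribute their day counts.
Then 16 days into January 2092.
Total: 21 + 31 + 31 + 30 + 31 + 30 + 31 + 31 + 28 + 31 + 30 + 31 + 30 + 31 + 31 + 30 + 31 + 30 + 31 + 16 = 586.

586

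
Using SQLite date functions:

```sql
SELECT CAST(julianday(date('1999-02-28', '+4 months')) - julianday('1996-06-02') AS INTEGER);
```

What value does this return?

Adding +4 months to 1999-02-28 gives 1999-06-28.
28 days remain in June 1996 after the 2nd (30 − 2).
Full months from July 1996 through May 1999 contribute their day counts.
Then 28 days into June 1999.
Total: 28 + 31 + 31 + 30 + 31 + 30 + 31 + 31 + 28 + 31 + 30 + 31 + 30 + 31 + 31 + 30 + 31 + 30 + 31 + 31 + 28 + 31 + 30 + 31 + 30 + 31 + 31 + 30 + 31 + 30 + 31 + 31 + 28 + 31 + 30 + 31 + 28 = 1121.

1121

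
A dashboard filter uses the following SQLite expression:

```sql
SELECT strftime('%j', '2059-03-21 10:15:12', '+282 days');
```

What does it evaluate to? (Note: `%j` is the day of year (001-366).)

First apply '+282 days': 2059-03-21 10:15:12 → 2059-12-28 10:15:12.
Day-of-year for 2059-12-28: days since 2059-01-01 inclusive = 362, zero-padded to 362.

362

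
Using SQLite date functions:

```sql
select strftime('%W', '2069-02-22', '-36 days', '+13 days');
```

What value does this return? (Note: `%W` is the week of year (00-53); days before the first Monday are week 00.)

First apply '-36 days', '+13 days': 2069-02-22 → 2069-01-30.
2069-01-30 is a Wednesday. SQLite's %W counts Mondays since the year started; the result is 04.

04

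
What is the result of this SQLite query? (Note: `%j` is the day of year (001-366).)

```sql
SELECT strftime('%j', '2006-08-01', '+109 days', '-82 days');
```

First apply '+109 days', '-82 days': 2006-08-01 → 2006-08-28.
Day-of-year for 2006-08-28: days since 2006-01-01 inclusive = 240, zero-padded to 240.

240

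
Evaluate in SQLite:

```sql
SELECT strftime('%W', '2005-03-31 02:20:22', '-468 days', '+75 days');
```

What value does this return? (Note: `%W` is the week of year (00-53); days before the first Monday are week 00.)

First apply '-468 days', '+75 days': 2005-03-31 02:20:22 → 2004-03-03 02:20:22.
2004-03-03 is a Wednesday. SQLite's %W counts Mondays since the year started; the result is 09.

09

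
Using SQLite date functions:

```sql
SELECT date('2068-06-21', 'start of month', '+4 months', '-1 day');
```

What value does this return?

2068-09-30

`start of month` rewinds 2068-06-21 to 2068-06-01.
Adding +4 months to 2068-06-01 gives 2068-10-01.
Going back 1 day from 2068-10-01 reaches 2068-09-30 (last day of September, 30 days).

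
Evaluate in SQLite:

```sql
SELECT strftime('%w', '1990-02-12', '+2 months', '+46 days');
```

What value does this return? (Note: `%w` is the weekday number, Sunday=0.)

1

First apply '+2 months', '+46 days': 1990-02-12 → 1990-05-28.
1990-05-28 is a Monday; with Sunday=0 that is 1.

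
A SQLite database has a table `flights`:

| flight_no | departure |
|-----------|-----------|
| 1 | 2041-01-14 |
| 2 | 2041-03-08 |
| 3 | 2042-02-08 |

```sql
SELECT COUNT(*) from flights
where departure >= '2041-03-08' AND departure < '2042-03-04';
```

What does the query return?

Rows in [2041-03-08, 2042-03-04): 2041-03-08, 2042-02-08 → 2 rows.

2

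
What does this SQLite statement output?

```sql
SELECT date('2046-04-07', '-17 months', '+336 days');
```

Adding -17 months to 2046-04-07 gives 2044-11-07.
Applying '+336 days' to 2044-11-07: counting 336 days forward gives 2045-10-09.

2045-10-09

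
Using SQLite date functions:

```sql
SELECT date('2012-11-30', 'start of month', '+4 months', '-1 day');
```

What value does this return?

`start of month` rewinds 2012-11-30 to 2012-11-01.
Adding +4 months to 2012-11-01 gives 2013-03-01.
Going back 1 day from 2013-03-01 reaches 2013-02-28 (last day of February, 28 days).

2013-02-28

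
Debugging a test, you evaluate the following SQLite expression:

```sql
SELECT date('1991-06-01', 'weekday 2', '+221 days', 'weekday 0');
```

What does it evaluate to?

1992-01-12

`weekday 2` advances to the next Tuesday; 1991-06-01 is a Saturday, so it moves forward to 1991-06-04.
Applying '+221 days' to 1991-06-04: counting 221 days forward gives 1992-01-11.
`weekday 0` advances to the next Sunday; 1992-01-11 is a Saturday, so it moves forward to 1992-01-12.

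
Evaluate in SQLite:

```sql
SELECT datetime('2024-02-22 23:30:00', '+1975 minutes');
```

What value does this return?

2024-02-24 08:25:00

1975 minutes = 32h 55m; +1975 minutes from 2024-02-22 23:30:00 is 2024-02-24 08:25:00 (crosses midnight).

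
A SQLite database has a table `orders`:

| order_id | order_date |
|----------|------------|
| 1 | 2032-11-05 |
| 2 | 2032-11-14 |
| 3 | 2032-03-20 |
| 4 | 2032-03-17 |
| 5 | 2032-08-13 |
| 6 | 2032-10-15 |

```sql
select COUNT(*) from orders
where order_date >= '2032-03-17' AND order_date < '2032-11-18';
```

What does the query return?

Rows in [2032-03-17, 2032-11-18): 2032-11-05, 2032-11-14, 2032-03-20, 2032-03-17, 2032-08-13, 2032-10-15 → 6 rows.

6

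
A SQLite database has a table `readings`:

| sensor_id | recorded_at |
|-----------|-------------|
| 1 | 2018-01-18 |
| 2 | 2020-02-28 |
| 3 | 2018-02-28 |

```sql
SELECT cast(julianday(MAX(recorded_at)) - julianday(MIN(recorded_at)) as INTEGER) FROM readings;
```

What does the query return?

771

MIN = 2018-01-18, MAX = 2020-02-28.
13 days remain in January 2018 after the 18th (31 − 18).
Full months from February 2018 through January 2020 contribute their day counts.
Then 28 days into February 2020.
Total: 13 + 28 + 31 + 30 + 31 + 30 + 31 + 31 + 30 + 31 + 30 + 31 + 31 + 28 + 31 + 30 + 31 + 30 + 31 + 31 + 30 + 31 + 30 + 31 + 31 + 28 = 771.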